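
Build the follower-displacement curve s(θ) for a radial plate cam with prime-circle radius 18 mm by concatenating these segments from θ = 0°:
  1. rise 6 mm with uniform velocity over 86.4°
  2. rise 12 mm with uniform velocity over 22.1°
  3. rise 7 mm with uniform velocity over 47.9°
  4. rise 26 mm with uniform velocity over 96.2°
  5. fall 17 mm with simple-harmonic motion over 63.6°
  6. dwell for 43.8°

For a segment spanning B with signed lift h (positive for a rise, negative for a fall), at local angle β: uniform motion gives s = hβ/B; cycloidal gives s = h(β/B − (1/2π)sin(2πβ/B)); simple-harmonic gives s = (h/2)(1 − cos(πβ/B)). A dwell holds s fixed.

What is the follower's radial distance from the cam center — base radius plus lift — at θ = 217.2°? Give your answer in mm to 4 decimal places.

seg 1 [0°–86.4°] uniform, h=6: full span → s += 6 → s = 6.0000
seg 2 [86.4°–108.5°] uniform, h=12: full span → s += 12 → s = 18.0000
seg 3 [108.5°–156.4°] uniform, h=7: full span → s += 7 → s = 25.0000
seg 4 [156.4°–252.6°] uniform, h=26: θ=217.2° here. β=60.8, B=96.2. 26·60.8/96.2 = 16.4324 → s = 41.4324
radial distance = base radius + s = 18 + 41.4324 = 59.4324

59.4324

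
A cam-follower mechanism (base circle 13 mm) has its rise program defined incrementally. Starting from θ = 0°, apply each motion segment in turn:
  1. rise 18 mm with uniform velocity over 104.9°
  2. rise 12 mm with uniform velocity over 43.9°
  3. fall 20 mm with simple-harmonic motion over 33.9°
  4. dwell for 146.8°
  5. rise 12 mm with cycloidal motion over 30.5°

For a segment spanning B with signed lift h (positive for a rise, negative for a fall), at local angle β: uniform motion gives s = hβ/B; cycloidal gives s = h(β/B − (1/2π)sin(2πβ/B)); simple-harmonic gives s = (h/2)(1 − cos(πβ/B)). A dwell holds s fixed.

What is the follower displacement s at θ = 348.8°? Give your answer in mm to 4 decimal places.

seg 1 [0°–104.9°] uniform, h=18: full span → s += 18 → s = 18.0000
seg 2 [104.9°–148.8°] uniform, h=12: full span → s += 12 → s = 30.0000
seg 3 [148.8°–182.7°] simple-harmonic, h=-20: full span → s += -20 → s = 10.0000
seg 4 [182.7°–329.5°] dwell: s stays 10.0000
seg 5 [329.5°–360°] cycloidal, h=12: θ=348.8° here. β=19.3, B=30.5. 12·(0.6328 − sin(2π·0.6328)/(2π)) = 9.0083 → s = 19.0083

19.0083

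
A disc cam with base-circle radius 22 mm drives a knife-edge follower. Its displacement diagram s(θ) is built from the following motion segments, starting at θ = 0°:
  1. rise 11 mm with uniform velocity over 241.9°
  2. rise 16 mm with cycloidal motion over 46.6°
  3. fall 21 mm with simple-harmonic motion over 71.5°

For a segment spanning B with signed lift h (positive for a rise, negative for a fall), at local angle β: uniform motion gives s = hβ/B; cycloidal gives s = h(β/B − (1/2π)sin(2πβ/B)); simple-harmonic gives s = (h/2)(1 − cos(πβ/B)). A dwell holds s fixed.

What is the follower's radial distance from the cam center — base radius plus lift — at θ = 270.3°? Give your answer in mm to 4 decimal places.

seg 1 [0°–241.9°] uniform, h=11: full span → s += 11 → s = 11.0000
seg 2 [241.9°–288.5°] cycloidal, h=16: θ=270.3° here. β=28.4, B=46.6. 16·(0.6094 − sin(2π·0.6094)/(2π)) = 11.3674 → s = 22.3674
radial distance = base radius + s = 22 + 22.3674 = 44.3674

44.3674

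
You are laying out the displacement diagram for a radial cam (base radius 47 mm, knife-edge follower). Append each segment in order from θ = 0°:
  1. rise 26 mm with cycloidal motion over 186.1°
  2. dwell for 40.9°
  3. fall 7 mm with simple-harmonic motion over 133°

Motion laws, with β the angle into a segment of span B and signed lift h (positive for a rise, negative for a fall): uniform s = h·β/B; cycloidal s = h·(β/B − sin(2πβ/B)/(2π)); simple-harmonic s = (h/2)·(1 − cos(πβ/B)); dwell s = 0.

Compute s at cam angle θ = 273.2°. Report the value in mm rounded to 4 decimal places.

seg 1 [0°–186.1°] cycloidal, h=26: full span → s += 26 → s = 26.0000
seg 2 [186.1°–227°] dwell: s stays 26.0000
seg 3 [227°–360°] simple-harmonic, h=-7: θ=273.2° here. β=46.2, B=133. -7/2·(1 − cos(π·0.3474)) = -1.8853 → s = 24.1147

24.1147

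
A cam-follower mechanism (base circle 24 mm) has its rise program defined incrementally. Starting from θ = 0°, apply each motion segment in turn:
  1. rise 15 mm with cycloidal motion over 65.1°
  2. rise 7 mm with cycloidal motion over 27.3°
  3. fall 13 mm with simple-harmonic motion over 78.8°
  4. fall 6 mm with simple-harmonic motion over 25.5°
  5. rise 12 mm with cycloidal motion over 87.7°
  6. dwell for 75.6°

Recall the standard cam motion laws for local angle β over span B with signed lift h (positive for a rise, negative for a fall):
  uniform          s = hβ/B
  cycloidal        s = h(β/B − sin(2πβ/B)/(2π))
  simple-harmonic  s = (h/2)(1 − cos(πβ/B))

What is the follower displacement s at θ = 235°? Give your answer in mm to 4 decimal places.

seg 1 [0°–65.1°] cycloidal, h=15: full span → s += 15 → s = 15.0000
seg 2 [65.1°–92.4°] cycloidal, h=7: full span → s += 7 → s = 22.0000
seg 3 [92.4°–171.2°] simple-harmonic, h=-13: full span → s += -13 → s = 9.0000
seg 4 [171.2°–196.7°] simple-harmonic, h=-6: full span → s += -6 → s = 3.0000
seg 5 [196.7°–284.4°] cycloidal, h=12: θ=235° here. β=38.3, B=87.7. 12·(0.4367 − sin(2π·0.4367)/(2π)) = 4.5010 → s = 7.5010

7.5010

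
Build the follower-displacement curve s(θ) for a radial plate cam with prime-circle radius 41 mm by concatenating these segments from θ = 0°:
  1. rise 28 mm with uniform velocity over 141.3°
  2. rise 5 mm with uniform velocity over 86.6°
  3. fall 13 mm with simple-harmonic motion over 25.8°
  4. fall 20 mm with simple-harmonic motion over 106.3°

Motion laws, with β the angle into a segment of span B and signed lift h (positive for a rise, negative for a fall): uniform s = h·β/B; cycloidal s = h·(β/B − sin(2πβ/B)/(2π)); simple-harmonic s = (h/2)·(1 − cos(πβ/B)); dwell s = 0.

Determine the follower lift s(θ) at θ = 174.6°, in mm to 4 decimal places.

seg 1 [0°–141.3°] uniform, h=28: full span → s += 28 → s = 28.0000
seg 2 [141.3°–227.9°] uniform, h=5: θ=174.6° here. β=33.3, B=86.6. 5·33.3/86.6 = 1.9226 → s = 29.9226

29.9226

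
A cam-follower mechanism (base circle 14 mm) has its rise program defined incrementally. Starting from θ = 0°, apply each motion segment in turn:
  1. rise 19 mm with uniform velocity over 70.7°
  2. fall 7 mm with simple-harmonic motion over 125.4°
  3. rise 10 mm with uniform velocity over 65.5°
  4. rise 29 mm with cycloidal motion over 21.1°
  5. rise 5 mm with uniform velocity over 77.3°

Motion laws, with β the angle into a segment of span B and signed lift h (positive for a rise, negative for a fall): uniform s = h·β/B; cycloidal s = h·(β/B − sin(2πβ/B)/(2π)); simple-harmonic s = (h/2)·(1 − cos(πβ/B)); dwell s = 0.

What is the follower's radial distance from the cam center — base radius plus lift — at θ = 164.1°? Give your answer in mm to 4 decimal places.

seg 1 [0°–70.7°] uniform, h=19: full span → s += 19 → s = 19.0000
seg 2 [70.7°–196.1°] simple-harmonic, h=-7: θ=164.1° here. β=93.4, B=125.4. -7/2·(1 − cos(π·0.7448)) = -5.9342 → s = 13.0658
radial distance = base radius + s = 14 + 13.0658 = 27.0658

27.0658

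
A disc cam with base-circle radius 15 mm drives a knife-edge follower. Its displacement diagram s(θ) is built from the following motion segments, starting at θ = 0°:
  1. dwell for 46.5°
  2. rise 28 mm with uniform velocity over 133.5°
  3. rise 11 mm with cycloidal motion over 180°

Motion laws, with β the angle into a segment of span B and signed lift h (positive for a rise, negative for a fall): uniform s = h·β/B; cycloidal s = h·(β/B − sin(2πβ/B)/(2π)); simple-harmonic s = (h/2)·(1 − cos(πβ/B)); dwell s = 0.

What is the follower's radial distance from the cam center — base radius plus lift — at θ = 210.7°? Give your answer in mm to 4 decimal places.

seg 1 [0°–46.5°] dwell: s stays 0.0000
seg 2 [46.5°–180°] uniform, h=28: full span → s += 28 → s = 28.0000
seg 3 [180°–360°] cycloidal, h=11: θ=210.7° here. β=30.7, B=180. 11·(0.1706 − sin(2π·0.1706)/(2π)) = 0.3390 → s = 28.3390
radial distance = base radius + s = 15 + 28.3390 = 43.3390

43.3390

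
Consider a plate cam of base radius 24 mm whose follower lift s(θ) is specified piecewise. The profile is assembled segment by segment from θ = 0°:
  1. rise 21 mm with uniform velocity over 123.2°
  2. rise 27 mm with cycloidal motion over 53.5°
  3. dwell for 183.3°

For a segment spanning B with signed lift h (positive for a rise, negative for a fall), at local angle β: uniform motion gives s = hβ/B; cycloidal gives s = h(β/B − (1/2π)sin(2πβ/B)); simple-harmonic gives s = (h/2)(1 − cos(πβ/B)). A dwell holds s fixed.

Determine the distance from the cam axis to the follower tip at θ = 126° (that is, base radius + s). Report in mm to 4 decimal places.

seg 1 [0°–123.2°] uniform, h=21: full span → s += 21 → s = 21.0000
seg 2 [123.2°–176.7°] cycloidal, h=27: θ=126° here. β=2.8, B=53.5. 27·(0.0523 − sin(2π·0.0523)/(2π)) = 0.0253 → s = 21.0253
radial distance = base radius + s = 24 + 21.0253 = 45.0253

45.0253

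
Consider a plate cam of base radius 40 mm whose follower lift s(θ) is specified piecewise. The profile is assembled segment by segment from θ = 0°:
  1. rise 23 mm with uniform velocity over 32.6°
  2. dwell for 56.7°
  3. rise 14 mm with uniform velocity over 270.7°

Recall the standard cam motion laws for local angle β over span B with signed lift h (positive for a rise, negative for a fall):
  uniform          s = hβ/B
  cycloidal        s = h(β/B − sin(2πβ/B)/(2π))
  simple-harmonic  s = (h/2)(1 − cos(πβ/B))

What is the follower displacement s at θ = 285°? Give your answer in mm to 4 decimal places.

seg 1 [0°–32.6°] uniform, h=23: full span → s += 23 → s = 23.0000
seg 2 [32.6°–89.3°] dwell: s stays 23.0000
seg 3 [89.3°–360°] uniform, h=14: θ=285° here. β=195.7, B=270.7. 14·195.7/270.7 = 10.1212 → s = 33.1212

33.1212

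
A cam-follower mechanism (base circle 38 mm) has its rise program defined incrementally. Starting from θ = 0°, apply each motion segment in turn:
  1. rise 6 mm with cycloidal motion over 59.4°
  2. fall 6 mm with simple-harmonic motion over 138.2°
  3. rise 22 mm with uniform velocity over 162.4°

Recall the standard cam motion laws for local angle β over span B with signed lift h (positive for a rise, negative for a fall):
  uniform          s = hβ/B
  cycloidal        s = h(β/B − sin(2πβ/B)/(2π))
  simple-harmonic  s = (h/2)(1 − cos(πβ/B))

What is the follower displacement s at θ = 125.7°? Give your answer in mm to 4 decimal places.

seg 1 [0°–59.4°] cycloidal, h=6: full span → s += 6 → s = 6.0000
seg 2 [59.4°–197.6°] simple-harmonic, h=-6: θ=125.7° here. β=66.3, B=138.2. -6/2·(1 − cos(π·0.4797)) = -2.8092 → s = 3.1908

3.1908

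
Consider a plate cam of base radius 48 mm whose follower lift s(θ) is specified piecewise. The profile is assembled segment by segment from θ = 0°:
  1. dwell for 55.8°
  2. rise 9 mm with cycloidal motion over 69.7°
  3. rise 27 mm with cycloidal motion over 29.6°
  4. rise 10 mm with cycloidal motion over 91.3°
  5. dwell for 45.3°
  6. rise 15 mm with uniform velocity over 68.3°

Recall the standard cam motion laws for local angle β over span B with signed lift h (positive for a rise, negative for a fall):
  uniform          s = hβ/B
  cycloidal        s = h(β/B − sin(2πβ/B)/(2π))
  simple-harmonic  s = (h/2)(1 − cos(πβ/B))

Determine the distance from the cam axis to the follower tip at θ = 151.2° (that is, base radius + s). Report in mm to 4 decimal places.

seg 1 [0°–55.8°] dwell: s stays 0.0000
seg 2 [55.8°–125.5°] cycloidal, h=9: full span → s += 9 → s = 9.0000
seg 3 [125.5°–155.1°] cycloidal, h=27: θ=151.2° here. β=25.7, B=29.6. 27·(0.8682 − sin(2π·0.8682)/(2π)) = 26.6074 → s = 35.6074
radial distance = base radius + s = 48 + 35.6074 = 83.6074

83.6074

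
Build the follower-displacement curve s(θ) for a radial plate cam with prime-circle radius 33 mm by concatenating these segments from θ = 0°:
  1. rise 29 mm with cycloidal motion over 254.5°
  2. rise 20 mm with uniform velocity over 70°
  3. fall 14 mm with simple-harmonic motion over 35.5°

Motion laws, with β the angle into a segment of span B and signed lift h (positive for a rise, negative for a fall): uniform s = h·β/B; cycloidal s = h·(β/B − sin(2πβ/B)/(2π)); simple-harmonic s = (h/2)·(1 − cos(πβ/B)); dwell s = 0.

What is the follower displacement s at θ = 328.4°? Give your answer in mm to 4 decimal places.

seg 1 [0°–254.5°] cycloidal, h=29: full span → s += 29 → s = 29.0000
seg 2 [254.5°–324.5°] uniform, h=20: full span → s += 20 → s = 49.0000
seg 3 [324.5°–360°] simple-harmonic, h=-14: θ=328.4° here. β=3.9, B=35.5. -14/2·(1 − cos(π·0.1099)) = -0.4128 → s = 48.5872

48.5872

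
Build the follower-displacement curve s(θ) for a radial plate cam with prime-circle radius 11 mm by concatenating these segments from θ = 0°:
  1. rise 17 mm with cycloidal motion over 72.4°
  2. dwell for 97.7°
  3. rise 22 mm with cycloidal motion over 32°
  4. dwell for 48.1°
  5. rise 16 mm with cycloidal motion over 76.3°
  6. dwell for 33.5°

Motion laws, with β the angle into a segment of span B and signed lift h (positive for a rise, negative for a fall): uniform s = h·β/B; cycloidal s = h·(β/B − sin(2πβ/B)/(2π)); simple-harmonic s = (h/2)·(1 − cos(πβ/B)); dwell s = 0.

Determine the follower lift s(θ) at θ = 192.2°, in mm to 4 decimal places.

seg 1 [0°–72.4°] cycloidal, h=17: full span → s += 17 → s = 17.0000
seg 2 [72.4°–170.1°] dwell: s stays 17.0000
seg 3 [170.1°–202.1°] cycloidal, h=22: θ=192.2° here. β=22.1, B=32. 22·(0.6906 − sin(2π·0.6906)/(2π)) = 18.4543 → s = 35.4543

35.4543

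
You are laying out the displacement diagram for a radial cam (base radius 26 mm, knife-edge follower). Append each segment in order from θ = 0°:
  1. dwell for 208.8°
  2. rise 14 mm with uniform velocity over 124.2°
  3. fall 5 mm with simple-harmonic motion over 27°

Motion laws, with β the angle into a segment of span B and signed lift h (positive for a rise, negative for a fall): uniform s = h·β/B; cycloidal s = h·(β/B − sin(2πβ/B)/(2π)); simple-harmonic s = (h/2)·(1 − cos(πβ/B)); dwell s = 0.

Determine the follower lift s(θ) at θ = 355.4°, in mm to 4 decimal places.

seg 1 [0°–208.8°] dwell: s stays 0.0000
seg 2 [208.8°–333°] uniform, h=14: full span → s += 14 → s = 14.0000
seg 3 [333°–360°] simple-harmonic, h=-5: θ=355.4° here. β=22.4, B=27. -5/2·(1 − cos(π·0.8296)) = -4.6504 → s = 9.3496

9.3496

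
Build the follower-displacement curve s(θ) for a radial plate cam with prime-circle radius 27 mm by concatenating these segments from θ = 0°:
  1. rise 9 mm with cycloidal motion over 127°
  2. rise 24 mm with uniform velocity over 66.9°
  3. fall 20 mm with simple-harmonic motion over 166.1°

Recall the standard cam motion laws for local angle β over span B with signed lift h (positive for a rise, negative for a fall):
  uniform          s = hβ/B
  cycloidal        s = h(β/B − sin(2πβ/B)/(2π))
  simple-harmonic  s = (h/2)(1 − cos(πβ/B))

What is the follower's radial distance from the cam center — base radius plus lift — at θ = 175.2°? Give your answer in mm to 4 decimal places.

seg 1 [0°–127°] cycloidal, h=9: full span → s += 9 → s = 9.0000
seg 2 [127°–193.9°] uniform, h=24: θ=175.2° here. β=48.2, B=66.9. 24·48.2/66.9 = 17.2915 → s = 26.2915
radial distance = base radius + s = 27 + 26.2915 = 53.2915

53.2915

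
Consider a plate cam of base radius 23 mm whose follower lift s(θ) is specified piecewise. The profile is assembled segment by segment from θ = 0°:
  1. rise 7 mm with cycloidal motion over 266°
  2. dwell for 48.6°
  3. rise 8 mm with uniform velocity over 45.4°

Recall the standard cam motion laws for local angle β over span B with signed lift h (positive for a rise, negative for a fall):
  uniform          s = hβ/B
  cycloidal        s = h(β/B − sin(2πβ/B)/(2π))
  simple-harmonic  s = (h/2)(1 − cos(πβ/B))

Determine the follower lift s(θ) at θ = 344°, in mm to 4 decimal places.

seg 1 [0°–266°] cycloidal, h=7: full span → s += 7 → s = 7.0000
seg 2 [266°–314.6°] dwell: s stays 7.0000
seg 3 [314.6°–360°] uniform, h=8: θ=344° here. β=29.4, B=45.4. 8·29.4/45.4 = 5.1806 → s = 12.1806

12.1806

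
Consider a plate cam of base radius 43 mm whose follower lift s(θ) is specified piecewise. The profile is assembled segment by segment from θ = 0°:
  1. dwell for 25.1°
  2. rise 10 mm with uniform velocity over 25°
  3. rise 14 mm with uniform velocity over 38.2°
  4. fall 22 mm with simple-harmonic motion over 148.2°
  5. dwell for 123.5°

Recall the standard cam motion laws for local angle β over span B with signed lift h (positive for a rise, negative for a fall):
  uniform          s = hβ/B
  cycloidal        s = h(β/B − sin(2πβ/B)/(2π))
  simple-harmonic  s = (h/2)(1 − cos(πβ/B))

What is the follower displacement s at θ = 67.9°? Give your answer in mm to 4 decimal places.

seg 1 [0°–25.1°] dwell: s stays 0.0000
seg 2 [25.1°–50.1°] uniform, h=10: full span → s += 10 → s = 10.0000
seg 3 [50.1°–88.3°] uniform, h=14: θ=67.9° here. β=17.8, B=38.2. 14·17.8/38.2 = 6.5236 → s = 16.5236

16.5236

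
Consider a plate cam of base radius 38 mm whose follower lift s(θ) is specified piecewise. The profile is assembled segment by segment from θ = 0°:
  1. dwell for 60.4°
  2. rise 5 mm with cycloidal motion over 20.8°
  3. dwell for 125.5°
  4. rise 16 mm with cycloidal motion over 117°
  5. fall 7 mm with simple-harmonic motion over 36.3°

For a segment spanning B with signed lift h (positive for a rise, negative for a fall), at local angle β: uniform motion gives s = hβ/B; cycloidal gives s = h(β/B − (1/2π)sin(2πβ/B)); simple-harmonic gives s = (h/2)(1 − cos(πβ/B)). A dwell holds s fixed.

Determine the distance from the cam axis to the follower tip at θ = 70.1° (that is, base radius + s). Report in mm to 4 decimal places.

seg 1 [0°–60.4°] dwell: s stays 0.0000
seg 2 [60.4°–81.2°] cycloidal, h=5: θ=70.1° here. β=9.7, B=20.8. 5·(0.4663 − sin(2π·0.4663)/(2π)) = 2.1647 → s = 2.1647
radial distance = base radius + s = 38 + 2.1647 = 40.1647

40.1647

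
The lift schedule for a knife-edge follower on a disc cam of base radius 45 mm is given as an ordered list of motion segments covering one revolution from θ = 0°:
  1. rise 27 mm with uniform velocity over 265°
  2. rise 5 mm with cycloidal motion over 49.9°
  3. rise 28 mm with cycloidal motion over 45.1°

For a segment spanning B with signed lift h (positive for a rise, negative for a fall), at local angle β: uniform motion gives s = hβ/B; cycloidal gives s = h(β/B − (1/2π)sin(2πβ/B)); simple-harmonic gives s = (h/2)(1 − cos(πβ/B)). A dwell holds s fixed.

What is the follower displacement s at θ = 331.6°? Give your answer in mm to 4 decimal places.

seg 1 [0°–265°] uniform, h=27: full span → s += 27 → s = 27.0000
seg 2 [265°–314.9°] cycloidal, h=5: full span → s += 5 → s = 32.0000
seg 3 [314.9°–360°] cycloidal, h=28: θ=331.6° here. β=16.7, B=45.1. 28·(0.3703 − sin(2π·0.3703)/(2π)) = 7.1251 → s = 39.1251

39.1251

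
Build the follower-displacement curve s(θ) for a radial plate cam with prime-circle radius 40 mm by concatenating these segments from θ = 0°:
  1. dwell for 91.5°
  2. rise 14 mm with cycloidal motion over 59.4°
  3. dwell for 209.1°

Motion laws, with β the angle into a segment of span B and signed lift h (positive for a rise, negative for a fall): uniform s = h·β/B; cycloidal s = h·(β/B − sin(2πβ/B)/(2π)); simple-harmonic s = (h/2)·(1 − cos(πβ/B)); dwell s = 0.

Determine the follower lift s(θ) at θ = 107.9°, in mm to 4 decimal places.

seg 1 [0°–91.5°] dwell: s stays 0.0000
seg 2 [91.5°–150.9°] cycloidal, h=14: θ=107.9° here. β=16.4, B=59.4. 14·(0.2761 − sin(2π·0.2761)/(2π)) = 1.6670 → s = 1.6670

1.6670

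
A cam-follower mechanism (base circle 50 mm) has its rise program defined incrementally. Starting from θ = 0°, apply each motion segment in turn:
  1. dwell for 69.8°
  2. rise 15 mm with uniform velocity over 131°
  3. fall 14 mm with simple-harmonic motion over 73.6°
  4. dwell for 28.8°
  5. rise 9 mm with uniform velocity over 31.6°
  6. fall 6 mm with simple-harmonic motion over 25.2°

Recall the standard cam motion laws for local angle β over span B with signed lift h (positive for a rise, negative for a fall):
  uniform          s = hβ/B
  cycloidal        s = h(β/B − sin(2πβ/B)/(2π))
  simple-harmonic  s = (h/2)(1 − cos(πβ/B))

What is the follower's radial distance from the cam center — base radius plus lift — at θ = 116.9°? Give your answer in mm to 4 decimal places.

seg 1 [0°–69.8°] dwell: s stays 0.0000
seg 2 [69.8°–200.8°] uniform, h=15: θ=116.9° here. β=47.1, B=131. 15·47.1/131 = 5.3931 → s = 5.3931
radial distance = base radius + s = 50 + 5.3931 = 55.3931

55.3931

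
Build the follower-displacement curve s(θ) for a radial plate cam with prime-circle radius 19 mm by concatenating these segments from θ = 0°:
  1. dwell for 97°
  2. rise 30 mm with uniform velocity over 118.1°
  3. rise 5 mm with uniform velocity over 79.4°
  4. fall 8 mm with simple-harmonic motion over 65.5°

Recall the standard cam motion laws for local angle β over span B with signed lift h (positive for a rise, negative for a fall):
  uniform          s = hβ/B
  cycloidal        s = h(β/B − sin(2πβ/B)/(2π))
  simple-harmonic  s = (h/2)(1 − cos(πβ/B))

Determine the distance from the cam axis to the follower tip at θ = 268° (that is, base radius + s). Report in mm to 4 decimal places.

seg 1 [0°–97°] dwell: s stays 0.0000
seg 2 [97°–215.1°] uniform, h=30: full span → s += 30 → s = 30.0000
seg 3 [215.1°–294.5°] uniform, h=5: θ=268° here. β=52.9, B=79.4. 5·52.9/79.4 = 3.3312 → s = 33.3312
radial distance = base radius + s = 19 + 33.3312 = 52.3312

52.3312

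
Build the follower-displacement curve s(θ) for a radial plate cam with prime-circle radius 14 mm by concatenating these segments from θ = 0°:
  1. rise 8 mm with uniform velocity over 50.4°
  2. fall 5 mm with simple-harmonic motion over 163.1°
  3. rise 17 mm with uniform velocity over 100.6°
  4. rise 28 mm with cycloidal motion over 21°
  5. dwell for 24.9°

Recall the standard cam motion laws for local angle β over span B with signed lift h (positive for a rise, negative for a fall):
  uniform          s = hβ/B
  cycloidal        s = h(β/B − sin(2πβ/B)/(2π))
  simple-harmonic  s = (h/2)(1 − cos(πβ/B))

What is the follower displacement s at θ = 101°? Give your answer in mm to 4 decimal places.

seg 1 [0°–50.4°] uniform, h=8: full span → s += 8 → s = 8.0000
seg 2 [50.4°–213.5°] simple-harmonic, h=-5: θ=101° here. β=50.6, B=163.1. -5/2·(1 − cos(π·0.3102)) = -1.0963 → s = 6.9037

6.9037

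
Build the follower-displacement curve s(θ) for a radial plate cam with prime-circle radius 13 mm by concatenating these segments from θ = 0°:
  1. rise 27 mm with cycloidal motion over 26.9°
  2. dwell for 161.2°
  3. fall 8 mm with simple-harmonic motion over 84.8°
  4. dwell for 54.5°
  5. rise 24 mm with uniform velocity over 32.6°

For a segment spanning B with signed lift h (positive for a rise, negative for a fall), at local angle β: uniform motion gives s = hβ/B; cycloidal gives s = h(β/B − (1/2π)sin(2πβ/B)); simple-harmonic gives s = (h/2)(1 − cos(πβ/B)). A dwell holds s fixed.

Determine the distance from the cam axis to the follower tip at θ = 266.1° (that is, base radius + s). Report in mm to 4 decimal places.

seg 1 [0°–26.9°] cycloidal, h=27: full span → s += 27 → s = 27.0000
seg 2 [26.9°–188.1°] dwell: s stays 27.0000
seg 3 [188.1°–272.9°] simple-harmonic, h=-8: θ=266.1° here. β=78, B=84.8. -8/2·(1 − cos(π·0.9198)) = -7.8737 → s = 19.1263
radial distance = base radius + s = 13 + 19.1263 = 32.1263

32.1263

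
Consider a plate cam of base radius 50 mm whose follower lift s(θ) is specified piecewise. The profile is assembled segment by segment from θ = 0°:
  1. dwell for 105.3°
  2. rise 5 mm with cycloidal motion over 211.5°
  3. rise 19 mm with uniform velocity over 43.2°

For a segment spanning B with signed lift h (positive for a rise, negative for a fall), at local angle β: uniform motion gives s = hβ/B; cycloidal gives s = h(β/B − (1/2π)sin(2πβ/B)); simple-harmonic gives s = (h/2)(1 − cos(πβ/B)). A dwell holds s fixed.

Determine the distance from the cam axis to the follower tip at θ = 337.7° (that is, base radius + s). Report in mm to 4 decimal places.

seg 1 [0°–105.3°] dwell: s stays 0.0000
seg 2 [105.3°–316.8°] cycloidal, h=5: full span → s += 5 → s = 5.0000
seg 3 [316.8°–360°] uniform, h=19: θ=337.7° here. β=20.9, B=43.2. 19·20.9/43.2 = 9.1921 → s = 14.1921
radial distance = base radius + s = 50 + 14.1921 = 64.1921

64.1921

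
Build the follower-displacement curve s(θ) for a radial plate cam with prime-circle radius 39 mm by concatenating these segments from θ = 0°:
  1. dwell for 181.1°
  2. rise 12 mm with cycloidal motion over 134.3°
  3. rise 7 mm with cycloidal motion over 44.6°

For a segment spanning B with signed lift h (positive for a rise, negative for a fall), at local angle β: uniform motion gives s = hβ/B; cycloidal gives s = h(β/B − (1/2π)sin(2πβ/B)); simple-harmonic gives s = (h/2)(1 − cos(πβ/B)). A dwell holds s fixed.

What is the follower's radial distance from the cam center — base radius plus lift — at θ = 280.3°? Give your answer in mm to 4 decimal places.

seg 1 [0°–181.1°] dwell: s stays 0.0000
seg 2 [181.1°–315.4°] cycloidal, h=12: θ=280.3° here. β=99.2, B=134.3. 12·(0.7386 − sin(2π·0.7386)/(2π)) = 10.7687 → s = 10.7687
radial distance = base radius + s = 39 + 10.7687 = 49.7687

49.7687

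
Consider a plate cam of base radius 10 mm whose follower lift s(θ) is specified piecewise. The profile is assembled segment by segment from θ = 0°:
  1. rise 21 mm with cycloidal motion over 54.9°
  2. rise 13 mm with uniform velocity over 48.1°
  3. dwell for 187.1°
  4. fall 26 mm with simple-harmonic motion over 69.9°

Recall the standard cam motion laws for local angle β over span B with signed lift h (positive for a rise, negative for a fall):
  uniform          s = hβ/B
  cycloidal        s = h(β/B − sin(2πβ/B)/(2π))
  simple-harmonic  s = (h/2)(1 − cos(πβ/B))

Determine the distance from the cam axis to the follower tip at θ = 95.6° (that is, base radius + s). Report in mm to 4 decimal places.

seg 1 [0°–54.9°] cycloidal, h=21: full span → s += 21 → s = 21.0000
seg 2 [54.9°–103°] uniform, h=13: θ=95.6° here. β=40.7, B=48.1. 13·40.7/48.1 = 11.0000 → s = 32.0000
radial distance = base radius + s = 10 + 32.0000 = 42.0000

42.0000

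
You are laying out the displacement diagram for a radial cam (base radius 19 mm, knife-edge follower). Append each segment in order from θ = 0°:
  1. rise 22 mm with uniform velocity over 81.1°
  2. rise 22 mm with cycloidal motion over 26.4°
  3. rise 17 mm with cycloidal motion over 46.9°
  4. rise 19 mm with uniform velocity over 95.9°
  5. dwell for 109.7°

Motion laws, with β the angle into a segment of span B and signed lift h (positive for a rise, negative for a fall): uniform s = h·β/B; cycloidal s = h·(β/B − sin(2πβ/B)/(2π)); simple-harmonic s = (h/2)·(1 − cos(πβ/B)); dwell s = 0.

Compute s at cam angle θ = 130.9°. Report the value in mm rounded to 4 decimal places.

seg 1 [0°–81.1°] uniform, h=22: full span → s += 22 → s = 22.0000
seg 2 [81.1°–107.5°] cycloidal, h=22: full span → s += 22 → s = 44.0000
seg 3 [107.5°–154.4°] cycloidal, h=17: θ=130.9° here. β=23.4, B=46.9. 17·(0.4989 − sin(2π·0.4989)/(2π)) = 8.4638 → s = 52.4638

52.4638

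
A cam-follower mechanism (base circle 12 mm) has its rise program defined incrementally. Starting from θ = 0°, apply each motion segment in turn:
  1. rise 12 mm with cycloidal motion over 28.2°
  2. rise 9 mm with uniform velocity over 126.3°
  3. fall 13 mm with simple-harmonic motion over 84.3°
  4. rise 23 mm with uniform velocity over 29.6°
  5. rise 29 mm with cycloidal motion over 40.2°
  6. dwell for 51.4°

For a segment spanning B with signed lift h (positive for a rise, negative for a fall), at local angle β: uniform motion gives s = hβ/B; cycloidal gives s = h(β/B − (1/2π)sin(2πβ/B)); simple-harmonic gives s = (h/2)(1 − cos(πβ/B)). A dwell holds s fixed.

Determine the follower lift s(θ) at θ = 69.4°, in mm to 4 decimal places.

seg 1 [0°–28.2°] cycloidal, h=12: full span → s += 12 → s = 12.0000
seg 2 [28.2°–154.5°] uniform, h=9: θ=69.4° here. β=41.2, B=126.3. 9·41.2/126.3 = 2.9359 → s = 14.9359

14.9359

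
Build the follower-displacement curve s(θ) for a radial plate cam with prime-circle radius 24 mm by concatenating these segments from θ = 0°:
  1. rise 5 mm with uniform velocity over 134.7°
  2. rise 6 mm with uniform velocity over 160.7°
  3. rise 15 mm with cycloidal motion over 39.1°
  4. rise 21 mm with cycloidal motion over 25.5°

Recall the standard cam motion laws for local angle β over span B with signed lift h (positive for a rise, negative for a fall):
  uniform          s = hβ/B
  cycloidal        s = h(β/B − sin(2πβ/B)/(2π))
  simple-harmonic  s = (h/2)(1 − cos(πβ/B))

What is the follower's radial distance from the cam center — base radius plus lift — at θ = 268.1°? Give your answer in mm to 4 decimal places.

seg 1 [0°–134.7°] uniform, h=5: full span → s += 5 → s = 5.0000
seg 2 [134.7°–295.4°] uniform, h=6: θ=268.1° here. β=133.4, B=160.7. 6·133.4/160.7 = 4.9807 → s = 9.9807
radial distance = base radius + s = 24 + 9.9807 = 33.9807

33.9807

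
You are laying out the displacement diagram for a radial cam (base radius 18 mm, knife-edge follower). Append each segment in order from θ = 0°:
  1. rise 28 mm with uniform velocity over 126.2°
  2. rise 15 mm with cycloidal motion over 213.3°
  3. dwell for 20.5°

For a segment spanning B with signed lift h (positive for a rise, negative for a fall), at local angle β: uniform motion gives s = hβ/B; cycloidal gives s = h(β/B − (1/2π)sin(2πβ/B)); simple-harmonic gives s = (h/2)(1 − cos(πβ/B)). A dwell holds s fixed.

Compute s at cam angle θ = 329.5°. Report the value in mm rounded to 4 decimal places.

seg 1 [0°–126.2°] uniform, h=28: full span → s += 28 → s = 28.0000
seg 2 [126.2°–339.5°] cycloidal, h=15: θ=329.5° here. β=203.3, B=213.3. 15·(0.9531 − sin(2π·0.9531)/(2π)) = 14.9899 → s = 42.9899

42.9899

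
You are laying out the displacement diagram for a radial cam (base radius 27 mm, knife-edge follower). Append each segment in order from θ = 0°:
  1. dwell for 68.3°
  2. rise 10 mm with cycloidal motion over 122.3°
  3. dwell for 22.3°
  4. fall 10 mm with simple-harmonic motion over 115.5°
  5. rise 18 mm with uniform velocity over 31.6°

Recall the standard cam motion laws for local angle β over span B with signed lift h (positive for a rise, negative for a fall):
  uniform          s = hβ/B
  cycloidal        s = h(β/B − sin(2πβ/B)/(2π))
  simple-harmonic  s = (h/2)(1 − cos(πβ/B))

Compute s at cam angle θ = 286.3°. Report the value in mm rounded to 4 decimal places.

seg 1 [0°–68.3°] dwell: s stays 0.0000
seg 2 [68.3°–190.6°] cycloidal, h=10: full span → s += 10 → s = 10.0000
seg 3 [190.6°–212.9°] dwell: s stays 10.0000
seg 4 [212.9°–328.4°] simple-harmonic, h=-10: θ=286.3° here. β=73.4, B=115.5. -10/2·(1 − cos(π·0.6355)) = -7.0647 → s = 2.9353

2.9353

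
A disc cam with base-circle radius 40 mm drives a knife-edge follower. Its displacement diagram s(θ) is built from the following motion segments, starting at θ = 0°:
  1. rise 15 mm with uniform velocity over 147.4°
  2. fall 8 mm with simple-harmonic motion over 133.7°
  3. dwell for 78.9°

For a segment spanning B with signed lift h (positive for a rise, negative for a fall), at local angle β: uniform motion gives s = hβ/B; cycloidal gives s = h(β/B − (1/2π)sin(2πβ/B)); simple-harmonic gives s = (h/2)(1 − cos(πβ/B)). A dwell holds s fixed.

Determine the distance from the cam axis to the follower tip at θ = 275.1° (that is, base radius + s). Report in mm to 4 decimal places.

seg 1 [0°–147.4°] uniform, h=15: full span → s += 15 → s = 15.0000
seg 2 [147.4°–281.1°] simple-harmonic, h=-8: θ=275.1° here. β=127.7, B=133.7. -8/2·(1 − cos(π·0.9551)) = -7.9603 → s = 7.0397
radial distance = base radius + s = 40 + 7.0397 = 47.0397

47.0397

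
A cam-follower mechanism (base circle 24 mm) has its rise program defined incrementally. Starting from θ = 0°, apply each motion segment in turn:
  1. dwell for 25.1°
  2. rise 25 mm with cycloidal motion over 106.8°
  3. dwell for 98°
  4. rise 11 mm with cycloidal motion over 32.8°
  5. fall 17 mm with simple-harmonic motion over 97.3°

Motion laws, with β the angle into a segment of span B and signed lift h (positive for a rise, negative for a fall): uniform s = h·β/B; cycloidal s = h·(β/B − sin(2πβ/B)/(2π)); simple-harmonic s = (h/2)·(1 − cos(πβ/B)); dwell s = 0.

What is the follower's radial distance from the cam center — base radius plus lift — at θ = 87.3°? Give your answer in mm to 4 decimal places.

seg 1 [0°–25.1°] dwell: s stays 0.0000
seg 2 [25.1°–131.9°] cycloidal, h=25: θ=87.3° here. β=62.2, B=106.8. 25·(0.5824 − sin(2π·0.5824)/(2π)) = 16.5291 → s = 16.5291
radial distance = base radius + s = 24 + 16.5291 = 40.5291

40.5291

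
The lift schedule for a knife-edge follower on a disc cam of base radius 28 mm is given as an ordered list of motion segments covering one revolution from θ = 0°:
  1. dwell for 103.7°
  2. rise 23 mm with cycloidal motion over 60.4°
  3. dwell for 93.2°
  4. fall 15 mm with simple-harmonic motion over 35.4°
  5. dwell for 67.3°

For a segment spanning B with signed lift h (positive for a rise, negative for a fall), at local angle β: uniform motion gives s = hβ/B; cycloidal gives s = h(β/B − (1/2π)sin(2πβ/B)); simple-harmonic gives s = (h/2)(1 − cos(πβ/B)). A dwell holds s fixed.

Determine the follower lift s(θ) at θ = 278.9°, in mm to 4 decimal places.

seg 1 [0°–103.7°] dwell: s stays 0.0000
seg 2 [103.7°–164.1°] cycloidal, h=23: full span → s += 23 → s = 23.0000
seg 3 [164.1°–257.3°] dwell: s stays 23.0000
seg 4 [257.3°–292.7°] simple-harmonic, h=-15: θ=278.9° here. β=21.6, B=35.4. -15/2·(1 − cos(π·0.6102)) = -10.0443 → s = 12.9557

12.9557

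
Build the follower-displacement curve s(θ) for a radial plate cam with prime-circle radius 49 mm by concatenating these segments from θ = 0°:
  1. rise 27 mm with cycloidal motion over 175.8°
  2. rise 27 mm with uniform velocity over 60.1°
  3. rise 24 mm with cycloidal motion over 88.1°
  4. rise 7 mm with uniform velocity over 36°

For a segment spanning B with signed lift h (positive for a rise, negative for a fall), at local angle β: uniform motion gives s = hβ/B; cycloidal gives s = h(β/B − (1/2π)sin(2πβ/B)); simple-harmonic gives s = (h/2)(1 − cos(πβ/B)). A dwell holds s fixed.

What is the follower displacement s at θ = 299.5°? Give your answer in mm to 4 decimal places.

seg 1 [0°–175.8°] cycloidal, h=27: full span → s += 27 → s = 27.0000
seg 2 [175.8°–235.9°] uniform, h=27: full span → s += 27 → s = 54.0000
seg 3 [235.9°–324°] cycloidal, h=24: θ=299.5° here. β=63.6, B=88.1. 24·(0.7219 − sin(2π·0.7219)/(2π)) = 21.0861 → s = 75.0861

75.0861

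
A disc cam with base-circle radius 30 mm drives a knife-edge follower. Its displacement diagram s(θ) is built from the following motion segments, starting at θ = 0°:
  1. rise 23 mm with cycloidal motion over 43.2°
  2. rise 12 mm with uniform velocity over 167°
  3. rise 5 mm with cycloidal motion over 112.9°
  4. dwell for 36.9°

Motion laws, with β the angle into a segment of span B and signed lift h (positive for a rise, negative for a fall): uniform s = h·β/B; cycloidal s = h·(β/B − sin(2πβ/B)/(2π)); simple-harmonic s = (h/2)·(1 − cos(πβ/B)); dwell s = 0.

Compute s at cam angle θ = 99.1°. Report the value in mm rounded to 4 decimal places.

seg 1 [0°–43.2°] cycloidal, h=23: full span → s += 23 → s = 23.0000
seg 2 [43.2°–210.2°] uniform, h=12: θ=99.1° here. β=55.9, B=167. 12·55.9/167 = 4.0168 → s = 27.0168

27.0168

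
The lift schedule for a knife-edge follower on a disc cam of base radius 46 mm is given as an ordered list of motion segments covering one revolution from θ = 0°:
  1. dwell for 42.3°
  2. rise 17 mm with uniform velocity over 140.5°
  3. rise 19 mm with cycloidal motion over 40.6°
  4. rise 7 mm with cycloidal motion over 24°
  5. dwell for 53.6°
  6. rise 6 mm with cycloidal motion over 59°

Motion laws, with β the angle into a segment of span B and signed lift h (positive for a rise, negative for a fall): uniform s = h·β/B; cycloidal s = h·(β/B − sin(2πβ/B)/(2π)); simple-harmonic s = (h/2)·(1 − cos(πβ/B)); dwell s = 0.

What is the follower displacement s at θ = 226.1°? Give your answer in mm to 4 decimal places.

seg 1 [0°–42.3°] dwell: s stays 0.0000
seg 2 [42.3°–182.8°] uniform, h=17: full span → s += 17 → s = 17.0000
seg 3 [182.8°–223.4°] cycloidal, h=19: full span → s += 19 → s = 36.0000
seg 4 [223.4°–247.4°] cycloidal, h=7: θ=226.1° here. β=2.7, B=24. 7·(0.1125 − sin(2π·0.1125)/(2π)) = 0.0640 → s = 36.0640

36.0640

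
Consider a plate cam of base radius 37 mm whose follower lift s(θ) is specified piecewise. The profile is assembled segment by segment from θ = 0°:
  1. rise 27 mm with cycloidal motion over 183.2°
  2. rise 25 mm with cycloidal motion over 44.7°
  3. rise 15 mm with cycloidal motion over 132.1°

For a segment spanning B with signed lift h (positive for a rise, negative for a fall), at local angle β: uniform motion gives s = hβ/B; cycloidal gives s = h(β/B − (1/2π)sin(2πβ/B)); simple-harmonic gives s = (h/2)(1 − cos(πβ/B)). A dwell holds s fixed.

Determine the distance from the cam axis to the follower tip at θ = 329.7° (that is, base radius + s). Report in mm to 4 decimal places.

seg 1 [0°–183.2°] cycloidal, h=27: full span → s += 27 → s = 27.0000
seg 2 [183.2°–227.9°] cycloidal, h=25: full span → s += 25 → s = 52.0000
seg 3 [227.9°–360°] cycloidal, h=15: θ=329.7° here. β=101.8, B=132.1. 15·(0.7706 − sin(2π·0.7706)/(2π)) = 13.9267 → s = 65.9267
radial distance = base radius + s = 37 + 65.9267 = 102.9267

102.9267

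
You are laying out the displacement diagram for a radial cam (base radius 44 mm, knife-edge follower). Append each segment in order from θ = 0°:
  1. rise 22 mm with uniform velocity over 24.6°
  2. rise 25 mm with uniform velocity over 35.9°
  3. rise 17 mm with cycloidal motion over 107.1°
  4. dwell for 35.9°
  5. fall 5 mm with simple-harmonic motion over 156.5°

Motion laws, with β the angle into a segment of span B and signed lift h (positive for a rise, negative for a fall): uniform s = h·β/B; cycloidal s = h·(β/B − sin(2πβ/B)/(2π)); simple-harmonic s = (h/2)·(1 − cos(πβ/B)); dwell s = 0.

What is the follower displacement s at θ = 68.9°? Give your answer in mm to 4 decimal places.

seg 1 [0°–24.6°] uniform, h=22: full span → s += 22 → s = 22.0000
seg 2 [24.6°–60.5°] uniform, h=25: full span → s += 25 → s = 47.0000
seg 3 [60.5°–167.6°] cycloidal, h=17: θ=68.9° here. β=8.4, B=107.1. 17·(0.0784 − sin(2π·0.0784)/(2π)) = 0.0533 → s = 47.0533

47.0533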